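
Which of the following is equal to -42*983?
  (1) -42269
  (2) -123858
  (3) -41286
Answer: 3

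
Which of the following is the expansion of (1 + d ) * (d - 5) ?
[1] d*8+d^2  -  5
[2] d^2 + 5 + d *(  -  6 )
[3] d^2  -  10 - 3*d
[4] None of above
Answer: 4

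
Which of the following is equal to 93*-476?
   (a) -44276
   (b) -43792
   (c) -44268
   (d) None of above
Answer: c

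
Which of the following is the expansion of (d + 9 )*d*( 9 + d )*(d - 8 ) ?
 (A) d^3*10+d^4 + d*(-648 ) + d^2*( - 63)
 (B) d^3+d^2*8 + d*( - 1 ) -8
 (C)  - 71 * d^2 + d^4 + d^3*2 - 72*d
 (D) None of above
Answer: A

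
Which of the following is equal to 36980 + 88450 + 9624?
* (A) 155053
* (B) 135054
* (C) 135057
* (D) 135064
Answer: B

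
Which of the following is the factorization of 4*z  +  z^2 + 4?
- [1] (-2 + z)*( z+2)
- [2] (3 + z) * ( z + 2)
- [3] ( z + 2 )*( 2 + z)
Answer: 3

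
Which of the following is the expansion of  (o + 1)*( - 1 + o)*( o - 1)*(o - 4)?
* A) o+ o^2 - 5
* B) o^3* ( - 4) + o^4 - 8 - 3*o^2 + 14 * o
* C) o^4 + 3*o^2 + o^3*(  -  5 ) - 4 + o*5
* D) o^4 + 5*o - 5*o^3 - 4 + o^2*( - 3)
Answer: C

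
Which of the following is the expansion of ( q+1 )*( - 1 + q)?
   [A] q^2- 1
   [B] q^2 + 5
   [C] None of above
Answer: A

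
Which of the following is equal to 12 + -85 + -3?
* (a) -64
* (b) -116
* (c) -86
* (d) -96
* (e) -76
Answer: e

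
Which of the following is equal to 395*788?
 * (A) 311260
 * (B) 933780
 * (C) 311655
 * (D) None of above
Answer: A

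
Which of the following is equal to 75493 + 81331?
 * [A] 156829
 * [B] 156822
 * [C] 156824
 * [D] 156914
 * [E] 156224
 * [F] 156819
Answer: C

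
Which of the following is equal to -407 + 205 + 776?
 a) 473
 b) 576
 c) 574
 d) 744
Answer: c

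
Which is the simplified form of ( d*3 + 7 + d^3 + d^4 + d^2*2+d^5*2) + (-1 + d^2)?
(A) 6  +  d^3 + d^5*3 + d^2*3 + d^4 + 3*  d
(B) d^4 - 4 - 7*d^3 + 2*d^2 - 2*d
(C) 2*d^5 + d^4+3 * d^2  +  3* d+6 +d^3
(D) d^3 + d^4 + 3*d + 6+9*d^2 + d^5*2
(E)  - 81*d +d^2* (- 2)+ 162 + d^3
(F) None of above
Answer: C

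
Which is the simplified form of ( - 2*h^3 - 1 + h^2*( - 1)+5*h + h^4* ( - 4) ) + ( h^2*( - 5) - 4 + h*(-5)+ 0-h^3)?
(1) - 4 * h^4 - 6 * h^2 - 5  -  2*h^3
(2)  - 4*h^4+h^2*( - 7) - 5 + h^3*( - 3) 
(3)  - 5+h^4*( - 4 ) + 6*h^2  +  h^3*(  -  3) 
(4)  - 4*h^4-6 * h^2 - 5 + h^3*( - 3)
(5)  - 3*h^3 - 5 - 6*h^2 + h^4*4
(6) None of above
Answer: 4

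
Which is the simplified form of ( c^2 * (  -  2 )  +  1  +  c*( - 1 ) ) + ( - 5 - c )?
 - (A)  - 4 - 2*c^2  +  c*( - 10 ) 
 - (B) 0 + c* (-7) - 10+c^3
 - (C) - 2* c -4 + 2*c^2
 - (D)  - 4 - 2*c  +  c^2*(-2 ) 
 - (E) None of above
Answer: D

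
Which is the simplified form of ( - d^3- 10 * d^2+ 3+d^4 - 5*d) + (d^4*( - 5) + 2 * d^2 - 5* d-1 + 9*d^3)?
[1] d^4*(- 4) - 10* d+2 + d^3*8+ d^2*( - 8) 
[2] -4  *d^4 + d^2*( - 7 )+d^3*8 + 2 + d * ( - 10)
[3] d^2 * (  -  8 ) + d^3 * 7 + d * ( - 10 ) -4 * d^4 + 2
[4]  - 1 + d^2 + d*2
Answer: 1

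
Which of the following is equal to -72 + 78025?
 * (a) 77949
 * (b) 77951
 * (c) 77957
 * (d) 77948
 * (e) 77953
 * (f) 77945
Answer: e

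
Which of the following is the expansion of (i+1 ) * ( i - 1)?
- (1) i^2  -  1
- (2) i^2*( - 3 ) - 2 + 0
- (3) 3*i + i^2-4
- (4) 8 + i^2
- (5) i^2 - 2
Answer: 1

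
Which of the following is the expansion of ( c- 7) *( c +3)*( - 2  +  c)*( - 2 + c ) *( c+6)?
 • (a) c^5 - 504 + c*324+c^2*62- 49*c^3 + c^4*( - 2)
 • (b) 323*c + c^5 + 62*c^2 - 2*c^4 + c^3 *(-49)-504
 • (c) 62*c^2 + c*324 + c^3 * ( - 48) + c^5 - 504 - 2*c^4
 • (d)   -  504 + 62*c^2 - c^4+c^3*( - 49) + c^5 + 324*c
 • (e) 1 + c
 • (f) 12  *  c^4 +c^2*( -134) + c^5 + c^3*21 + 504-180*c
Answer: a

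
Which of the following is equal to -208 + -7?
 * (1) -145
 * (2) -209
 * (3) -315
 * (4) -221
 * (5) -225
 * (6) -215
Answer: 6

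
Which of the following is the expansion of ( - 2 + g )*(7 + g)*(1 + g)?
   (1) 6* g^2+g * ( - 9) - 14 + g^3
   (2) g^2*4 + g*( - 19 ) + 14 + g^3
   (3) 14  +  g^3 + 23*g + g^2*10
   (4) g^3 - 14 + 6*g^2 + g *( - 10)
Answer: 1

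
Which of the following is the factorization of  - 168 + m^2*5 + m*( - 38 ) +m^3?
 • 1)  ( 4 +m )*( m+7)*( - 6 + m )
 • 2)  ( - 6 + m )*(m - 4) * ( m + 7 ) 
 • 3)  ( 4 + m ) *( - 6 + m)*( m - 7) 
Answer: 1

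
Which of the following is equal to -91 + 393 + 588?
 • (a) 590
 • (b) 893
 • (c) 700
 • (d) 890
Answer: d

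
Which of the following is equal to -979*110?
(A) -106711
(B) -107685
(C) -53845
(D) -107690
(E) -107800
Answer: D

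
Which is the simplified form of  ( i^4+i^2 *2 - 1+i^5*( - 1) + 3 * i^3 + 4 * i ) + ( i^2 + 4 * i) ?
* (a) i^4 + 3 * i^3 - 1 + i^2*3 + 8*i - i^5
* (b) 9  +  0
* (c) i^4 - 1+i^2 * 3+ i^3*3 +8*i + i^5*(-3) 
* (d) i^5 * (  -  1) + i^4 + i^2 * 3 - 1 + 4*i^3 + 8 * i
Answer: a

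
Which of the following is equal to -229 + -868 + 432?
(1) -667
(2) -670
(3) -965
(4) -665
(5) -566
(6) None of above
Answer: 4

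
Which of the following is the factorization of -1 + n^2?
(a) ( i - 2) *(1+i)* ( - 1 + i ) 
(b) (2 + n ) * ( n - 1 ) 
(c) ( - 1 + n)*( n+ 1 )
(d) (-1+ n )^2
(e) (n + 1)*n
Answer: c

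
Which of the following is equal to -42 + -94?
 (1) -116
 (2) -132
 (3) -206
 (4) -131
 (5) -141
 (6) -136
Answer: 6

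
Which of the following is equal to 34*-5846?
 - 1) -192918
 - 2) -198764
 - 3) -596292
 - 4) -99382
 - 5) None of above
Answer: 2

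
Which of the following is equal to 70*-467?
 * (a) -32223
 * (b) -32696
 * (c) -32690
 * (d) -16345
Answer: c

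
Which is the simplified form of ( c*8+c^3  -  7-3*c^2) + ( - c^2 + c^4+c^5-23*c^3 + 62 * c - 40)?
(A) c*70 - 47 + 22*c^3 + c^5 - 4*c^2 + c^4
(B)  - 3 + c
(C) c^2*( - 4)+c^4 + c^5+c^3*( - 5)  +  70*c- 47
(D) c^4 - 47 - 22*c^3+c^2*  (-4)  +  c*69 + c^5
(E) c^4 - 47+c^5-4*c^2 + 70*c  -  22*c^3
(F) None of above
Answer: E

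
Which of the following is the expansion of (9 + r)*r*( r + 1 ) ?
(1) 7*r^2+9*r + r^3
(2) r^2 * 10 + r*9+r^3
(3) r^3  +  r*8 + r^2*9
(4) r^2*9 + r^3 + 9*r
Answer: 2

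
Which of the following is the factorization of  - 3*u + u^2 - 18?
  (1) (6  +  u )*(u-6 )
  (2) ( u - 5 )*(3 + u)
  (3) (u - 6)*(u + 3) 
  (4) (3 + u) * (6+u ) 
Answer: 3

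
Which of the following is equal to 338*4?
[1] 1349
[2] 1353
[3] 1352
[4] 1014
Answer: 3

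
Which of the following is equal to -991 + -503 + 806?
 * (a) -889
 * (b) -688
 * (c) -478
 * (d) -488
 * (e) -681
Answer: b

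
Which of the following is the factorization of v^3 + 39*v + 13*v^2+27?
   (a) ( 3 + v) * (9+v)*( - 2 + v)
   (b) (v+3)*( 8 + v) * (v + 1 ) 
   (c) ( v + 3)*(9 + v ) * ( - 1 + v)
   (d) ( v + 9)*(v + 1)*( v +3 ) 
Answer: d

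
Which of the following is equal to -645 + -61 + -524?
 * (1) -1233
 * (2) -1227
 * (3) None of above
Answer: 3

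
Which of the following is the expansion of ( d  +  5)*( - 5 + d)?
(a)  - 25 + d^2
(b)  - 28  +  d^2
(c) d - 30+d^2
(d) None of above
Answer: a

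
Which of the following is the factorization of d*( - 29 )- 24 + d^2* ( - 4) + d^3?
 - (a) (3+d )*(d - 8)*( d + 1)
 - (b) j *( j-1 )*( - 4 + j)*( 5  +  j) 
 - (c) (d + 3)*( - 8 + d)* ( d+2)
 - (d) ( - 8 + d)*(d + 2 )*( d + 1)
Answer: a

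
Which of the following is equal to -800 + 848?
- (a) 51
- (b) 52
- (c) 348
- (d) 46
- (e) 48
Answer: e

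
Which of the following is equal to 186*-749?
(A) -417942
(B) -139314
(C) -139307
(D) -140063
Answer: B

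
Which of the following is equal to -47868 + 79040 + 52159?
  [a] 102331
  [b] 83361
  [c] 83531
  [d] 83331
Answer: d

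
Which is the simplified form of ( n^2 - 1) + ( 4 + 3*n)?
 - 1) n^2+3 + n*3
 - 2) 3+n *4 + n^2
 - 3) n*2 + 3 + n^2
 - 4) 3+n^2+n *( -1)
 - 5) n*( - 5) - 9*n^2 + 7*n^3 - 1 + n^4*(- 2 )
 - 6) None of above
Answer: 1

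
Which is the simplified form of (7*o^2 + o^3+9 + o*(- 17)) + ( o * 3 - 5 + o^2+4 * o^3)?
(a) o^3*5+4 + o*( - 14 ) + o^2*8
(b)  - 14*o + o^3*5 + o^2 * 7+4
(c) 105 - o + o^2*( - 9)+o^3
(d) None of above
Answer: a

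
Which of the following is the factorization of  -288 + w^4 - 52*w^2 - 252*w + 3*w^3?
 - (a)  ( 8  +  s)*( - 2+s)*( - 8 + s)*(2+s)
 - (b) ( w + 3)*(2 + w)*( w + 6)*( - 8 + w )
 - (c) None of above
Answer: b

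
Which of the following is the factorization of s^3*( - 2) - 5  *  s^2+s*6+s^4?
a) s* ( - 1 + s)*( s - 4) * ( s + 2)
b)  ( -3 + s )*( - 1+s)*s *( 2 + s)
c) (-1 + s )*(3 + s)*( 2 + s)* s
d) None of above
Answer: b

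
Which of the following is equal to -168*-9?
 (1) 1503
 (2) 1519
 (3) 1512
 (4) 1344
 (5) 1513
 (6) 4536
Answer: 3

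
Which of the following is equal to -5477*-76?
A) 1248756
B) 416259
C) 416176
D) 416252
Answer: D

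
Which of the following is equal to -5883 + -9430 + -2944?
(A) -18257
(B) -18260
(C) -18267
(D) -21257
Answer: A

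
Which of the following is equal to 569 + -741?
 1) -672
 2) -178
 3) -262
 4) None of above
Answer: 4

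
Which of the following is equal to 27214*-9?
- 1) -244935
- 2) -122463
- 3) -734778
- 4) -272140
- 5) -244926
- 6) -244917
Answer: 5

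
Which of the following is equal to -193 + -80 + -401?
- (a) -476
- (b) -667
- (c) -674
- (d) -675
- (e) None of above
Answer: c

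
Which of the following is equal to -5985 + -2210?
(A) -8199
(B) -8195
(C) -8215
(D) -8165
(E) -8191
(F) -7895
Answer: B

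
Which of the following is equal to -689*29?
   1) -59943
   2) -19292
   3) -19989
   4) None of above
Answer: 4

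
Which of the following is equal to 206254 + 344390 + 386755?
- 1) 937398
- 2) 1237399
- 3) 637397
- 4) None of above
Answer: 4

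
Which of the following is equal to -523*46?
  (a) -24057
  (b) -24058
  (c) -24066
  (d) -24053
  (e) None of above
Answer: b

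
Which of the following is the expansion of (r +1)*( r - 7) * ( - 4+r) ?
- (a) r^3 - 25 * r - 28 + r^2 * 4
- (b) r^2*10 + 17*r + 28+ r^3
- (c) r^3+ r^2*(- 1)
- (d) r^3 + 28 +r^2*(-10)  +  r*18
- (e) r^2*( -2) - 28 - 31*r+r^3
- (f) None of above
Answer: f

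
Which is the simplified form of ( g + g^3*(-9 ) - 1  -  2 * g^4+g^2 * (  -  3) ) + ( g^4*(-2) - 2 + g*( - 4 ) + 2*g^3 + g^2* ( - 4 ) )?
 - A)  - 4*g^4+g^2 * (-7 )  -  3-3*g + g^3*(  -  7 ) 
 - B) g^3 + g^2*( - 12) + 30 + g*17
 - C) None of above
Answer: A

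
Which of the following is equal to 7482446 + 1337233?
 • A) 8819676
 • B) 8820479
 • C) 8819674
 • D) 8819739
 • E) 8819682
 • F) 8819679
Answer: F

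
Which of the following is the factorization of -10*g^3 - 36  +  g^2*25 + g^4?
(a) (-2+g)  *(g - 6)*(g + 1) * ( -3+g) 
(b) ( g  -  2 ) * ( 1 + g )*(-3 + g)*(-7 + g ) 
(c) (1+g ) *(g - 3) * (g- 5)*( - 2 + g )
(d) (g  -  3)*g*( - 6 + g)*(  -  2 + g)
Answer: a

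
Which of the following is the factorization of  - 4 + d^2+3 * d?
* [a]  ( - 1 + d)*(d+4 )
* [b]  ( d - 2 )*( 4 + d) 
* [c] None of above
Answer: a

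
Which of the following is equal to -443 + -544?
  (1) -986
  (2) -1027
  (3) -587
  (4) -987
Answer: 4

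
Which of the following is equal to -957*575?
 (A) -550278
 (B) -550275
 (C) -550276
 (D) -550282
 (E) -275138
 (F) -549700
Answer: B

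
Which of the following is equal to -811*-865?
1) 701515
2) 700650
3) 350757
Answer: 1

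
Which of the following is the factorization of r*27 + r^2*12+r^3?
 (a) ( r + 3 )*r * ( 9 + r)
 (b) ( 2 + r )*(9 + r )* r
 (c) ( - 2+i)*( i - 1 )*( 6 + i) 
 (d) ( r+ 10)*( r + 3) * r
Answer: a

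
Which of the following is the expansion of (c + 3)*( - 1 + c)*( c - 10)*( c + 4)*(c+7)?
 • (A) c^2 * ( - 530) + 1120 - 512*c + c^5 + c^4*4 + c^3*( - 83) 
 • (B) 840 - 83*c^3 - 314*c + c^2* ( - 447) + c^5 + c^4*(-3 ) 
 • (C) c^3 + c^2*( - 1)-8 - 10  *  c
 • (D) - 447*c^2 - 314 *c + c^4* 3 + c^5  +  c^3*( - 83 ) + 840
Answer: D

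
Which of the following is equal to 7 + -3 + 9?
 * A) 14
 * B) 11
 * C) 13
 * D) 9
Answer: C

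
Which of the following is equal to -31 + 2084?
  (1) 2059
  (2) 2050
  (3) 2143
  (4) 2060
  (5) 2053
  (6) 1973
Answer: 5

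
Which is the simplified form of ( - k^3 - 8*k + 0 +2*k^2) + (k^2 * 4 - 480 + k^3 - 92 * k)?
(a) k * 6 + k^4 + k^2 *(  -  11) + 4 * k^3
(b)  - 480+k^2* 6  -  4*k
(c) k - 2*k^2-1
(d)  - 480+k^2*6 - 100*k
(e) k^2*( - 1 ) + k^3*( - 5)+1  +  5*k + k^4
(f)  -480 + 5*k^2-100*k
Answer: d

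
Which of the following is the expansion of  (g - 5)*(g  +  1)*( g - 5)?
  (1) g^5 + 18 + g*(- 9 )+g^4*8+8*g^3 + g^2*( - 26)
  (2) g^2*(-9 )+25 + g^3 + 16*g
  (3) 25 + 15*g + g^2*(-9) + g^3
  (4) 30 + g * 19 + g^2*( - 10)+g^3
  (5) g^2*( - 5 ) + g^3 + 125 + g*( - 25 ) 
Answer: 3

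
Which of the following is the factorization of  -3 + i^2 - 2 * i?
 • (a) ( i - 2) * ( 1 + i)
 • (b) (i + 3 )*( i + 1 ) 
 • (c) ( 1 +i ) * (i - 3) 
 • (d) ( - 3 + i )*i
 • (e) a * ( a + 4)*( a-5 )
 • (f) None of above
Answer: c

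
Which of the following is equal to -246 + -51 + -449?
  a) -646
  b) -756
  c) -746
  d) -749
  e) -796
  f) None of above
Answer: c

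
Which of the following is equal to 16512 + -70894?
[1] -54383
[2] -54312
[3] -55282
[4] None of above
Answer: 4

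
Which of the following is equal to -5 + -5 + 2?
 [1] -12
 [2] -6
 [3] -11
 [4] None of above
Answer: 4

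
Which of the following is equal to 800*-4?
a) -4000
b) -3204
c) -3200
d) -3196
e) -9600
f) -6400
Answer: c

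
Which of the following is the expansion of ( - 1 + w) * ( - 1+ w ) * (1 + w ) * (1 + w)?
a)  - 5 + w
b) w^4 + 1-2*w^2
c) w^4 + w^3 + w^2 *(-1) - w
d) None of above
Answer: b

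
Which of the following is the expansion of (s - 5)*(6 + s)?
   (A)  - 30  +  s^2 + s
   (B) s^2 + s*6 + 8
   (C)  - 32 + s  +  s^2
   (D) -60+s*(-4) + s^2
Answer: A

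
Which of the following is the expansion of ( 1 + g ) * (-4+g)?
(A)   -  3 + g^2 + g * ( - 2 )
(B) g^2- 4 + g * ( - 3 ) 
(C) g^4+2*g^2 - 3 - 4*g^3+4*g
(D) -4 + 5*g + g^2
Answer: B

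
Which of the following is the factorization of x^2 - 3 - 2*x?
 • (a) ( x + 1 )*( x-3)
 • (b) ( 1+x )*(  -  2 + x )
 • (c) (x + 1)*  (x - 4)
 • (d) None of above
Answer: a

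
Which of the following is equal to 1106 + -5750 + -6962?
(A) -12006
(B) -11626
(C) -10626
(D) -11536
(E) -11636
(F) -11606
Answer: F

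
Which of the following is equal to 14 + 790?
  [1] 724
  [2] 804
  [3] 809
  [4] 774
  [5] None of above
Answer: 2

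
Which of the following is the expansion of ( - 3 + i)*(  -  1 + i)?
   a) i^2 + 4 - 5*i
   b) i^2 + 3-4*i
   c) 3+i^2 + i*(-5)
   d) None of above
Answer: b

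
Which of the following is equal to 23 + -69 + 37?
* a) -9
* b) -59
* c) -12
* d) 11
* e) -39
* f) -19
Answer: a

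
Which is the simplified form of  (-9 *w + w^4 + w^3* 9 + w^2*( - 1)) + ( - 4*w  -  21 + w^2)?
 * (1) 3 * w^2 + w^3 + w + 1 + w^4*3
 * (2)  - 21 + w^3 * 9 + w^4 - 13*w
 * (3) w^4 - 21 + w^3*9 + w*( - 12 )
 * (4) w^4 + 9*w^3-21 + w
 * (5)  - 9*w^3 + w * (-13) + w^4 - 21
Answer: 2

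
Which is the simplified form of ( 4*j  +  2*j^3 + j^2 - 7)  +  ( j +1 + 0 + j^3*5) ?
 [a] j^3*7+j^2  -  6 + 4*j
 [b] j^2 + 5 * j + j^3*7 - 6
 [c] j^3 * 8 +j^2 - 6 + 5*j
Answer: b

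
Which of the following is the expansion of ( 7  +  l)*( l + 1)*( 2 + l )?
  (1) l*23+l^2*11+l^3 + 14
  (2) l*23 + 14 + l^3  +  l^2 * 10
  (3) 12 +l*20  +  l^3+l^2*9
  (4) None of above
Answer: 2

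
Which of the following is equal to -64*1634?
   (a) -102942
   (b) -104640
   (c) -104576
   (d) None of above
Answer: c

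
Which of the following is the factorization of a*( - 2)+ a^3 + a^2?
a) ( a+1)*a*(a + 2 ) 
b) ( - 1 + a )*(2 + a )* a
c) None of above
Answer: b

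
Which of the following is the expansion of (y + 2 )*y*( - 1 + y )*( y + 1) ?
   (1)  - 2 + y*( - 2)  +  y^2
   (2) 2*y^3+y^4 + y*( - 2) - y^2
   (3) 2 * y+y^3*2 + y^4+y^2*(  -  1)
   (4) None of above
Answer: 2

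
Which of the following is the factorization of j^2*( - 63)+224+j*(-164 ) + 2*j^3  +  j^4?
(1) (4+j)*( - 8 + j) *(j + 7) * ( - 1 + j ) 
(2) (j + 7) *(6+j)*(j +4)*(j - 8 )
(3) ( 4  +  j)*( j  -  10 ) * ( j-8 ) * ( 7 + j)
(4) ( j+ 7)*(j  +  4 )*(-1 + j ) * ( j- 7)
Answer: 1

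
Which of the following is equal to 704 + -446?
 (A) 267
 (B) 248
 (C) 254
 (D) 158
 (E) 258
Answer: E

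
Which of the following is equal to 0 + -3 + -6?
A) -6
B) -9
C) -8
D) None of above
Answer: B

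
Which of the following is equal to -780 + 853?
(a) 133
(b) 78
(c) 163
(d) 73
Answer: d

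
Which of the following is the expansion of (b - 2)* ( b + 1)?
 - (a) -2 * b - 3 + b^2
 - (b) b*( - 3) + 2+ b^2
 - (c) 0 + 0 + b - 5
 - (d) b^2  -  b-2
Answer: d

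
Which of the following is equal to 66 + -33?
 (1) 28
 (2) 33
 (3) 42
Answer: 2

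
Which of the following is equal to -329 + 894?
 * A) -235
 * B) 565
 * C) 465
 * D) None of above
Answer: B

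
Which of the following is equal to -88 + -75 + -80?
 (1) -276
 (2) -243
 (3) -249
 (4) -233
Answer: 2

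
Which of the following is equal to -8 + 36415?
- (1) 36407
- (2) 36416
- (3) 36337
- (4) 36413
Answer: 1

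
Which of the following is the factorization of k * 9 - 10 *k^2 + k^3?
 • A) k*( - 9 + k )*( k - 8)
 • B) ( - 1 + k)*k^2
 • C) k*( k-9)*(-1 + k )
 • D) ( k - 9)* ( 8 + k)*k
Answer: C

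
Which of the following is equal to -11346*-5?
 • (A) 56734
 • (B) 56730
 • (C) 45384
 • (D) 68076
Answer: B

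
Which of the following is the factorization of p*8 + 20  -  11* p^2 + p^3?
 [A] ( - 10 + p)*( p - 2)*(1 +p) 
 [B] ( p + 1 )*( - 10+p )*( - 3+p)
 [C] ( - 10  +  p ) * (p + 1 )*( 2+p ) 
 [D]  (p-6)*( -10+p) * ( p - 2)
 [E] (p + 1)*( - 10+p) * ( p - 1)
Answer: A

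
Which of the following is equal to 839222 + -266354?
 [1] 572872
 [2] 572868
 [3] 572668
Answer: 2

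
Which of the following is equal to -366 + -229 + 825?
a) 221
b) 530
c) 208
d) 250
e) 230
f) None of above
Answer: e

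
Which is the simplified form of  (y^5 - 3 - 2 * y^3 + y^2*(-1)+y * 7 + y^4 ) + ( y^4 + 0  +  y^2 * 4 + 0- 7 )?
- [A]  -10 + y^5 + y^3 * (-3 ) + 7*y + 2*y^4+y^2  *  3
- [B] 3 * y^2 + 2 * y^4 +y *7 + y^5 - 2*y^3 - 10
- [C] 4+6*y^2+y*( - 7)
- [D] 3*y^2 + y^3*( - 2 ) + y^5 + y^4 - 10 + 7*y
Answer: B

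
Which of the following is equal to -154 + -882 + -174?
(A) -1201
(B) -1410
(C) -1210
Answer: C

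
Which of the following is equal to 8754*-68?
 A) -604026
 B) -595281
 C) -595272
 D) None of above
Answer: C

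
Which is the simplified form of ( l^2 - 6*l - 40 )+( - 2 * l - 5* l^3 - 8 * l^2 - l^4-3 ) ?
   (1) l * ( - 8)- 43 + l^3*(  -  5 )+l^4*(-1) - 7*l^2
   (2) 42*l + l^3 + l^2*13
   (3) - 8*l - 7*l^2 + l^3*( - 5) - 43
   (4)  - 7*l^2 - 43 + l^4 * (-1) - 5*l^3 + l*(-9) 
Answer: 1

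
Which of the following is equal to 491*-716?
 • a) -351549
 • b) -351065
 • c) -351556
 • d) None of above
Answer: c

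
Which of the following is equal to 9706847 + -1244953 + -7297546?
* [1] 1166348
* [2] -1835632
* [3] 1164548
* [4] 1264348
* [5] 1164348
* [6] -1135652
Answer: 5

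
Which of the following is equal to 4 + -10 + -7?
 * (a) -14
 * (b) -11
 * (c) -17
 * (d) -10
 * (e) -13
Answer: e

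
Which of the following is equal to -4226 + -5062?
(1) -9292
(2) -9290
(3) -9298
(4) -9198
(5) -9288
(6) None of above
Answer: 5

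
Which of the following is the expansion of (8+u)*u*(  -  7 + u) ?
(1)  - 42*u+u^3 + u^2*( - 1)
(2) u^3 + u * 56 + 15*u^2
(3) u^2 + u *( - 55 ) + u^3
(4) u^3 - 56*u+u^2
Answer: 4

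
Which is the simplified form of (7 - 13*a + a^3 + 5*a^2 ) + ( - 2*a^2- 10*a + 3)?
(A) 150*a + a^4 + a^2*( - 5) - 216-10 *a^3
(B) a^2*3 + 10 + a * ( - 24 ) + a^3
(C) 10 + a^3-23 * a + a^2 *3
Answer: C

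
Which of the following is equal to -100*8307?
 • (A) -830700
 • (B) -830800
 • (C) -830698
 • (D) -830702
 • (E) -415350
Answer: A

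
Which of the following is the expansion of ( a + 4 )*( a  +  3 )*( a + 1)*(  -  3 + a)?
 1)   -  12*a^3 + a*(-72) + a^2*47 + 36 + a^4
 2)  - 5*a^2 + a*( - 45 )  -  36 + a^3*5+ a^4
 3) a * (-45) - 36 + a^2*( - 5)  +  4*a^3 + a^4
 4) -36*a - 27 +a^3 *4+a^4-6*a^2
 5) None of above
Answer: 2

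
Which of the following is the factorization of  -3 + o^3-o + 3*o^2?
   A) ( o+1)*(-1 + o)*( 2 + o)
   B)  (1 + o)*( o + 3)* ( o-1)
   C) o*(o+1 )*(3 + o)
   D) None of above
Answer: B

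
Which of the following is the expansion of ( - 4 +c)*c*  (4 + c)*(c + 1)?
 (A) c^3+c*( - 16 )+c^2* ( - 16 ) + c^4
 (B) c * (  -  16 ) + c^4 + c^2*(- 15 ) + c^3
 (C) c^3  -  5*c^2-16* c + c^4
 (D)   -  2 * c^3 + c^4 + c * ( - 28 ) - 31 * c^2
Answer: A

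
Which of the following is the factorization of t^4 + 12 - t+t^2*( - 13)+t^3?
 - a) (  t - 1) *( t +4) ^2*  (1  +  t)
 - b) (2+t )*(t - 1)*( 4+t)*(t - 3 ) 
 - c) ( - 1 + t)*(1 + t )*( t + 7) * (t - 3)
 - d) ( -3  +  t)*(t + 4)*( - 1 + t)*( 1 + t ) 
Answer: d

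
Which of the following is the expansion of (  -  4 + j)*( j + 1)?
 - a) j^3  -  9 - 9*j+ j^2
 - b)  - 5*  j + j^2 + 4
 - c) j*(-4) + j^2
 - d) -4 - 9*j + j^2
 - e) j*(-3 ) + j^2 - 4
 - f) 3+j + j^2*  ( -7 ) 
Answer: e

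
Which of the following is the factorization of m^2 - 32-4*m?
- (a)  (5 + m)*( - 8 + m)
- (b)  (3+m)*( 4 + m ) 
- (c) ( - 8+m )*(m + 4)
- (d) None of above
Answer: c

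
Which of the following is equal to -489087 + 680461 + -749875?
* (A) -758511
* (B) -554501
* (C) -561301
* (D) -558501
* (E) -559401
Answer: D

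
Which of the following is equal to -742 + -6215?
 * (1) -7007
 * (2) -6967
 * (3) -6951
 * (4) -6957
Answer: 4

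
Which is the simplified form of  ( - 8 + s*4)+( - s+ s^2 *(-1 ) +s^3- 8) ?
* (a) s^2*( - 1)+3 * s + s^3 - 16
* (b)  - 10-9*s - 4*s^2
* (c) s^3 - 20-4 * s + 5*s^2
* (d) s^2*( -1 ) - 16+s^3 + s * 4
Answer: a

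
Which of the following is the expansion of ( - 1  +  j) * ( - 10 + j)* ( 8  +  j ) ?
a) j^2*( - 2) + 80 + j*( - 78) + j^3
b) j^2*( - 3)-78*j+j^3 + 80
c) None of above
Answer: b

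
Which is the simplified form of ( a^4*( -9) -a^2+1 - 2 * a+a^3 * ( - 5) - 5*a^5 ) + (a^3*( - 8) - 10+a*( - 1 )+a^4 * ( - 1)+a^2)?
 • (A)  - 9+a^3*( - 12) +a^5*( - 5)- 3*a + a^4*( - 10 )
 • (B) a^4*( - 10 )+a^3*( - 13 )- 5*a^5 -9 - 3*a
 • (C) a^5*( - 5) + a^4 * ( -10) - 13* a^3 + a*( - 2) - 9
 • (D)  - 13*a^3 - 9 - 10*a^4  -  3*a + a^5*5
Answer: B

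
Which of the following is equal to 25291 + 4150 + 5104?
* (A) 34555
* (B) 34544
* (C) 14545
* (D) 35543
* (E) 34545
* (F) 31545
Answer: E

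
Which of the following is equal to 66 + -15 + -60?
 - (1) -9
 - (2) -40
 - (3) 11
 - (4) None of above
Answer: 1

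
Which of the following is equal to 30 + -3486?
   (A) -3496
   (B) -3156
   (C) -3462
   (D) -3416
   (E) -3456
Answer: E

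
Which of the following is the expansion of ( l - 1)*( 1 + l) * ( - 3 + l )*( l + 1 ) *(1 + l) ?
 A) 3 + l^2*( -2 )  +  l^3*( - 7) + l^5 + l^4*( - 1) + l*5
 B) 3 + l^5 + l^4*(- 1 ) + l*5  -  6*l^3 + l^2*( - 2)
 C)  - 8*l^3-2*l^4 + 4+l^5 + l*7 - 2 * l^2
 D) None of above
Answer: B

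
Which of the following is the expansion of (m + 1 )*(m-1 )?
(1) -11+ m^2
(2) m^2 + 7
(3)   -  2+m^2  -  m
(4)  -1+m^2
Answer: 4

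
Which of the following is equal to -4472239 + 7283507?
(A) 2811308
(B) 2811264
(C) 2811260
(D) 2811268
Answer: D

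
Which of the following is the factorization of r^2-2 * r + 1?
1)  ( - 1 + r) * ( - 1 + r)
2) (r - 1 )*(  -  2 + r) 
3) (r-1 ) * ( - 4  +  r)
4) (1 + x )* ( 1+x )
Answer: 1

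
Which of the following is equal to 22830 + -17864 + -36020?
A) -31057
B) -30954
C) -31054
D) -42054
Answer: C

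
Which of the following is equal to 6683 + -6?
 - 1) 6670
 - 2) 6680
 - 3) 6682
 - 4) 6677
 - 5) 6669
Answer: 4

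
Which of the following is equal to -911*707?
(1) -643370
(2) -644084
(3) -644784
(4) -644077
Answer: 4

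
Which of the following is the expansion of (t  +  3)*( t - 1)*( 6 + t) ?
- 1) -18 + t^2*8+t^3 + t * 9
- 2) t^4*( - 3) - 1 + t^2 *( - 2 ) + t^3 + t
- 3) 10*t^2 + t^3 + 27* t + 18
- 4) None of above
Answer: 1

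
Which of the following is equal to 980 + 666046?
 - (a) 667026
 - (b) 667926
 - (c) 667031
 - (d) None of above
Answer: a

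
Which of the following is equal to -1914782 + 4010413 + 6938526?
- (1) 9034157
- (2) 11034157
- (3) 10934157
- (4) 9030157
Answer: 1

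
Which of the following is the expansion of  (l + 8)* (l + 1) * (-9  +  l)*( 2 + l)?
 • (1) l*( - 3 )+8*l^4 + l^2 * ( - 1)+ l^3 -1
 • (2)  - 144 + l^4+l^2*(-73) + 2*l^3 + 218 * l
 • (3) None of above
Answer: 3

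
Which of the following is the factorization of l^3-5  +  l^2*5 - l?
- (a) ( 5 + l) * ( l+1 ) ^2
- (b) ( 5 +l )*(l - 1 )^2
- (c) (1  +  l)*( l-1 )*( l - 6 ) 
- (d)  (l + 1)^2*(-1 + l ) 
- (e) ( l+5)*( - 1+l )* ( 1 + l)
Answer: e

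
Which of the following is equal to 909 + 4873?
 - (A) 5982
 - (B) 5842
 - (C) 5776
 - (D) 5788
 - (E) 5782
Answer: E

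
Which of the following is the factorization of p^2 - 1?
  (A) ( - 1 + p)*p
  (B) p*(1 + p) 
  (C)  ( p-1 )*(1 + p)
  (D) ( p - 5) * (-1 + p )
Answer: C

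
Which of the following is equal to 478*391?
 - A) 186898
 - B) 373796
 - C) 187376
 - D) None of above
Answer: A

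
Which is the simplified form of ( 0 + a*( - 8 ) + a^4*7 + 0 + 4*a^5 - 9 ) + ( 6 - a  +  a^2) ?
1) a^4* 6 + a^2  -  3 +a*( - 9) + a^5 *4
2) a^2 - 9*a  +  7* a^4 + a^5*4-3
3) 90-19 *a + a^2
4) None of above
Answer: 2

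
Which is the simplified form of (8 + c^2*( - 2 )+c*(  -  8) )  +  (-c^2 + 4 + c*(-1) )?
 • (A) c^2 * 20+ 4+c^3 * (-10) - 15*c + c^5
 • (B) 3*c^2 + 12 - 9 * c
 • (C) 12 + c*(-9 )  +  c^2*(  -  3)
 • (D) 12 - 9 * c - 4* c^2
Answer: C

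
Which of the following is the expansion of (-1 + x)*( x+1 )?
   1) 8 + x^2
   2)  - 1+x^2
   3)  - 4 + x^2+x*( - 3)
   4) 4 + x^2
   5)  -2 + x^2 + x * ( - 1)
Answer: 2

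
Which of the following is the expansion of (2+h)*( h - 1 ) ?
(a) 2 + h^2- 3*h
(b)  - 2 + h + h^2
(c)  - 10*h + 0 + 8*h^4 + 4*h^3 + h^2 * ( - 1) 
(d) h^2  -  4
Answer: b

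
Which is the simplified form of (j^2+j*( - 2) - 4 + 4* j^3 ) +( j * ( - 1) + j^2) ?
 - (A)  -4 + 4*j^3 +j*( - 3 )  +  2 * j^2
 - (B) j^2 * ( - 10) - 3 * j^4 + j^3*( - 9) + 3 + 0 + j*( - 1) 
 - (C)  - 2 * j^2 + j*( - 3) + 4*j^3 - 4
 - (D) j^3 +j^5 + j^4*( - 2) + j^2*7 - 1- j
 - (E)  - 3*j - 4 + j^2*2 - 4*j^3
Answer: A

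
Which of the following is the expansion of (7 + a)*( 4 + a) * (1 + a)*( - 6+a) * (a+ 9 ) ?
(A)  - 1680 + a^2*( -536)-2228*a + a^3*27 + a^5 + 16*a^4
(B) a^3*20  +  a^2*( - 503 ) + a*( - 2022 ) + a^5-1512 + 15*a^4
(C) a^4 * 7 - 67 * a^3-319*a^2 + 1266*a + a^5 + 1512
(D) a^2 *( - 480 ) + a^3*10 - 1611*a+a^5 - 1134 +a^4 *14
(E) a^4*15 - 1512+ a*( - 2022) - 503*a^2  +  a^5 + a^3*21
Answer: E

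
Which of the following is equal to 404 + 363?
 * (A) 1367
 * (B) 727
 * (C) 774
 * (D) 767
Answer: D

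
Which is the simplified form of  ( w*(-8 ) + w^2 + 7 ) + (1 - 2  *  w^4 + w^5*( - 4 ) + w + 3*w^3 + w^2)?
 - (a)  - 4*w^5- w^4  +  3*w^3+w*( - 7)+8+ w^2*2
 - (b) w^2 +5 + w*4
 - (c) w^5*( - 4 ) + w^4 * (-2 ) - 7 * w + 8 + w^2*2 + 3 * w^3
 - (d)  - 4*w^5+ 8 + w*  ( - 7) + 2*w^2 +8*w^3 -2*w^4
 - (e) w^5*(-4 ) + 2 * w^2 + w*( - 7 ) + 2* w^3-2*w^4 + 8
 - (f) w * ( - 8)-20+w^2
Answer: c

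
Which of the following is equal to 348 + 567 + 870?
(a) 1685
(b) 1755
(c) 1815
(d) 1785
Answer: d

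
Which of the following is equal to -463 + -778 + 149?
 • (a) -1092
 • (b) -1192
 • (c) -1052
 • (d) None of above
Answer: a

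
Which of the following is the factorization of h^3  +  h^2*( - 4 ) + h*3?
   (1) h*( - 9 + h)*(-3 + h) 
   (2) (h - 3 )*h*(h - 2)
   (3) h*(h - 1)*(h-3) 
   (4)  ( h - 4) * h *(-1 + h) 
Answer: 3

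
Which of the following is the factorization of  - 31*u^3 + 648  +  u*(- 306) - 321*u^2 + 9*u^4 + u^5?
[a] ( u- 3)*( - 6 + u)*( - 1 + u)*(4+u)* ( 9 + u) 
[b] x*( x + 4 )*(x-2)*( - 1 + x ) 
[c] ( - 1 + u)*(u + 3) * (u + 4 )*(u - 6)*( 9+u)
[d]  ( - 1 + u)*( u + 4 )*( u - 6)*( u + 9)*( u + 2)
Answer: c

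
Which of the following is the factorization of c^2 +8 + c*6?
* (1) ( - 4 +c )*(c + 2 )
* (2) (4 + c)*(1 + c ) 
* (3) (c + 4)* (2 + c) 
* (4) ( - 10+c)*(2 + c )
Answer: 3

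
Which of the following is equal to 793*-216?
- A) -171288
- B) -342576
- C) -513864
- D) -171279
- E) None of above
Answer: A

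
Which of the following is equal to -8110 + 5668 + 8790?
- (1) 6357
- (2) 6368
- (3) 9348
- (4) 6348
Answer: 4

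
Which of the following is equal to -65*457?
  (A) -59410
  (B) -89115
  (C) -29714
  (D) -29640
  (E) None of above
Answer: E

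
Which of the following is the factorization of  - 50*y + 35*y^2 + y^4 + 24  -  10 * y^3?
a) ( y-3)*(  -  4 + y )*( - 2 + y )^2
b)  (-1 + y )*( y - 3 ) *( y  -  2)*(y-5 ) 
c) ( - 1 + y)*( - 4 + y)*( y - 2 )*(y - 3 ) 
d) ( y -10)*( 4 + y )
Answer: c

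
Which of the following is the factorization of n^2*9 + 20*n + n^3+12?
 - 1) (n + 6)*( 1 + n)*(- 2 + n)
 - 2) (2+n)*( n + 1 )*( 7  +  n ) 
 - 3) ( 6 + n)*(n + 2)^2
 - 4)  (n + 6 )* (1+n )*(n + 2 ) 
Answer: 4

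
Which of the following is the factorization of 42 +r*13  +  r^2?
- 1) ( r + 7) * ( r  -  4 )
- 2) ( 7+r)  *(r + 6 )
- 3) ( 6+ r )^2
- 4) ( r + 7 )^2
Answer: 2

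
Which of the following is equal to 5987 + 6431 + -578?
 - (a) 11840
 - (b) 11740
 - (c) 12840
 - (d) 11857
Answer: a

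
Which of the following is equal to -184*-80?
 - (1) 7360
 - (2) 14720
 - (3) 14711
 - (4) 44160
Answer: 2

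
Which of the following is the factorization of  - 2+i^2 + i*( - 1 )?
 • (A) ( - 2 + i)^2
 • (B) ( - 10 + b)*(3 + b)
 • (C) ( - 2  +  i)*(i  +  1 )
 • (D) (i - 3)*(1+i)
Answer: C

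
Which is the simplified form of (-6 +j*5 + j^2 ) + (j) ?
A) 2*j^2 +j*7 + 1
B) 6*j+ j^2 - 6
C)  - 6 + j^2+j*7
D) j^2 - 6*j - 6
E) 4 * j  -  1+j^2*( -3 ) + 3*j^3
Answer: B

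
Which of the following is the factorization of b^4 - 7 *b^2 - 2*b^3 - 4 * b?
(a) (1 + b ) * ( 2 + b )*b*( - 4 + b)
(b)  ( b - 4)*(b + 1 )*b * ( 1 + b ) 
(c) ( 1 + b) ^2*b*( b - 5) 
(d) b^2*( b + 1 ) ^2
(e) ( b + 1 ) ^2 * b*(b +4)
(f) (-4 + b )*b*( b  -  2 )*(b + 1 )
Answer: b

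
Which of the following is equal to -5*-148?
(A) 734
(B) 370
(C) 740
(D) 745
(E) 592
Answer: C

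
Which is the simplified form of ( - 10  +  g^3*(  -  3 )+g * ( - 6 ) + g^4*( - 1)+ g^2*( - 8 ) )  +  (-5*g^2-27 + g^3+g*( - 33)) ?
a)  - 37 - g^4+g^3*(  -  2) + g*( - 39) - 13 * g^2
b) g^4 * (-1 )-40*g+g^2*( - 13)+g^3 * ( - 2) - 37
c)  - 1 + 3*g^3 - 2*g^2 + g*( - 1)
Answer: a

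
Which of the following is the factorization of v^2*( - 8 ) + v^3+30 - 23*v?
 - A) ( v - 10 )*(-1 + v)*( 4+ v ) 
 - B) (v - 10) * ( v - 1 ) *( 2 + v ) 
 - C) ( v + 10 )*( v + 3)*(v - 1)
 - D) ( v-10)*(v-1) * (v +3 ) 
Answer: D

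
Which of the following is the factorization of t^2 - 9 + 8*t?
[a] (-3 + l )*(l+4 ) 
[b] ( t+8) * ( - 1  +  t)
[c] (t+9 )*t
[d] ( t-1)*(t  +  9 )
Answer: d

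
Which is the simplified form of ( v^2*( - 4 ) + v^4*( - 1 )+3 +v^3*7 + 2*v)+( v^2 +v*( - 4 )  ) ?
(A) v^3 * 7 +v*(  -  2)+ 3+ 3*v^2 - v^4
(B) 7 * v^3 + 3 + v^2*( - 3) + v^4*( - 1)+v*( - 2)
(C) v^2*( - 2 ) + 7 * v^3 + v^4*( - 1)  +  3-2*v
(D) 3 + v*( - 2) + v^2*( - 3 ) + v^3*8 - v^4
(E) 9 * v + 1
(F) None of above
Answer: B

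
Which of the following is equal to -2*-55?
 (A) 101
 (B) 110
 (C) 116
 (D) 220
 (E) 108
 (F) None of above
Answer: B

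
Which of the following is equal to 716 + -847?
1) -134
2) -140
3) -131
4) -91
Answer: 3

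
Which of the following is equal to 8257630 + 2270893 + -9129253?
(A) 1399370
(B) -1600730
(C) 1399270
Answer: C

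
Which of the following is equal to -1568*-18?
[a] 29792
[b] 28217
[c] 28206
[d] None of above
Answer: d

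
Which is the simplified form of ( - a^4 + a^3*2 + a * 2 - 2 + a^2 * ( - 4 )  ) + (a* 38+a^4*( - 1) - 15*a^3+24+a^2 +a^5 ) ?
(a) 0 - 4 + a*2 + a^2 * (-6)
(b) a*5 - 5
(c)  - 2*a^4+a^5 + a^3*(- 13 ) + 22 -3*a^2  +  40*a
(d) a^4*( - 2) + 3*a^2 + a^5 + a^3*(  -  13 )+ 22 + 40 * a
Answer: c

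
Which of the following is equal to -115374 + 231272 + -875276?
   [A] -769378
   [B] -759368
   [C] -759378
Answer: C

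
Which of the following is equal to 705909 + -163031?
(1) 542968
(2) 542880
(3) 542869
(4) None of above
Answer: 4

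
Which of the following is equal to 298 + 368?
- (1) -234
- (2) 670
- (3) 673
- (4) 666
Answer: 4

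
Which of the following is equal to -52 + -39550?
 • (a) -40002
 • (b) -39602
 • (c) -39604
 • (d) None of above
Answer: b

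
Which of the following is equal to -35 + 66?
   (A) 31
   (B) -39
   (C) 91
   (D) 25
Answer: A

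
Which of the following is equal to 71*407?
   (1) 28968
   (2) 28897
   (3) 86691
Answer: 2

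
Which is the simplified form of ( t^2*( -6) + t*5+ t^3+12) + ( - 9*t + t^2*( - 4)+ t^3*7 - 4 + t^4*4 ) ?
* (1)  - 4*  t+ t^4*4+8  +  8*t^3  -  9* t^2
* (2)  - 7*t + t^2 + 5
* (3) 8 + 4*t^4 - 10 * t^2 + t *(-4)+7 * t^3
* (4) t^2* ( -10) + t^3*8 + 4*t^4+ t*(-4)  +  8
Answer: 4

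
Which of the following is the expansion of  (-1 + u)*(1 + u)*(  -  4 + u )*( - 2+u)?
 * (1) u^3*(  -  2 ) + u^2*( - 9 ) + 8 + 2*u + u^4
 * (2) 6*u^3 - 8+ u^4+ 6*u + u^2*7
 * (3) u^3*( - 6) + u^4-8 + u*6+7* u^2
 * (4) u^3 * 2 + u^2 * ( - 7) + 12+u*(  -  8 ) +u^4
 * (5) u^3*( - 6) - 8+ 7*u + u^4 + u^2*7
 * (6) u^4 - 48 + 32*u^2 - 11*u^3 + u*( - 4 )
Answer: 3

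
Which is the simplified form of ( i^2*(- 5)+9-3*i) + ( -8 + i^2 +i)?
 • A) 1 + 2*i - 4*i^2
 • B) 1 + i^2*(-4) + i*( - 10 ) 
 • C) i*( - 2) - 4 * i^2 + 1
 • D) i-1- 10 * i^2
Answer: C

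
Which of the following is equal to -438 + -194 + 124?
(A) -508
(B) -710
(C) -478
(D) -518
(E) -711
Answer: A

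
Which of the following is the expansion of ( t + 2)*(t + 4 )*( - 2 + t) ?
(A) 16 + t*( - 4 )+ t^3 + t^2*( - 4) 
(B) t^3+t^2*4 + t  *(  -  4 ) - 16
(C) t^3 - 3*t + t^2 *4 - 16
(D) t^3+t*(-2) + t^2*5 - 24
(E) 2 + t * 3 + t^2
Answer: B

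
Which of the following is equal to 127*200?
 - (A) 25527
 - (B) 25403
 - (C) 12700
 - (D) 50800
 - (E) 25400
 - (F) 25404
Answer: E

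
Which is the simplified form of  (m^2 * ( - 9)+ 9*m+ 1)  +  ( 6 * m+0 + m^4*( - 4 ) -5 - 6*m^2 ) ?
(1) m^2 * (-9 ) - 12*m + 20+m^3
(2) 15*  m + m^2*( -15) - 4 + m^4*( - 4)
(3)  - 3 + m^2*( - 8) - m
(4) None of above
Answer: 2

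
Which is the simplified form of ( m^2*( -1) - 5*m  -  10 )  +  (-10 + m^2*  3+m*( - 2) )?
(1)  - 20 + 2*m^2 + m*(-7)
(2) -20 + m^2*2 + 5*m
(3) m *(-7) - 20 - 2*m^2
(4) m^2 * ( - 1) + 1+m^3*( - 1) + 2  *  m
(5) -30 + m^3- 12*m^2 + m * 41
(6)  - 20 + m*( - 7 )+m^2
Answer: 1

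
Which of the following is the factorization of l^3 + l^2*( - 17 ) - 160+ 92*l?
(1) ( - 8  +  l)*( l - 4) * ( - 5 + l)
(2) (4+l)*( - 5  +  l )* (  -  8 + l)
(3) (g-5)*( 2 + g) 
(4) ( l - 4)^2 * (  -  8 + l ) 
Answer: 1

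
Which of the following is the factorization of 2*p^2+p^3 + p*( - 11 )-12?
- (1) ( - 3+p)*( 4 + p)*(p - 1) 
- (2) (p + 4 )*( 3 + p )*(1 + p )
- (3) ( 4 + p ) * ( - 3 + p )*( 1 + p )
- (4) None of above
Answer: 3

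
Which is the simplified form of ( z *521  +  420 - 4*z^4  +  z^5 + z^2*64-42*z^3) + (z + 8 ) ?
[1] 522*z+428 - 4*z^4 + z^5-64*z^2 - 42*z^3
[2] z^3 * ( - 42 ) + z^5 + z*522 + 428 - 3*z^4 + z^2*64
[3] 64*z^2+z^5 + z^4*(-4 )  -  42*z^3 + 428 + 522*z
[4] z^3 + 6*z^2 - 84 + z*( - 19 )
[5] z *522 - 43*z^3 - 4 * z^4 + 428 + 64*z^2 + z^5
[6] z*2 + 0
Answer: 3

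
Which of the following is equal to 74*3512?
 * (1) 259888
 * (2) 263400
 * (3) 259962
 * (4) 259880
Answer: 1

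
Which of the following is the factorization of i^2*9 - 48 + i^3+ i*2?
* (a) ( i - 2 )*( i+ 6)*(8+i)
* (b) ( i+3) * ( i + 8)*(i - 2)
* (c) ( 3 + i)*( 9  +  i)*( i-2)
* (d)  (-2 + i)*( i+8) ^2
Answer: b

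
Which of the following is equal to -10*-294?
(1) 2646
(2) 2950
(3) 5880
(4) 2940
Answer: 4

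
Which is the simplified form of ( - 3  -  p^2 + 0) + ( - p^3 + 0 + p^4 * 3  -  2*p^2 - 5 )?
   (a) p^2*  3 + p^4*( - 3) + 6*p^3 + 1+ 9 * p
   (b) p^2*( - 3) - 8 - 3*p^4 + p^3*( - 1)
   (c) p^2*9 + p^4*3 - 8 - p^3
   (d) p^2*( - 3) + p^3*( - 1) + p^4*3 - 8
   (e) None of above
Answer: d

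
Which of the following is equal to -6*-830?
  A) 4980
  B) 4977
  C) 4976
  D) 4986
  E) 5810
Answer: A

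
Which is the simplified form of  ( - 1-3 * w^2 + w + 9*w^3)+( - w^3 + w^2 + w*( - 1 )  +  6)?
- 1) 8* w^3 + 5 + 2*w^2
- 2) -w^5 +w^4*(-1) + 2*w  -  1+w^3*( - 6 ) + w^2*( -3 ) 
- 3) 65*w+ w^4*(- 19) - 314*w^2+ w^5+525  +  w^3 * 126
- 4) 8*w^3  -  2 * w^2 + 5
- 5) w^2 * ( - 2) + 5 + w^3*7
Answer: 4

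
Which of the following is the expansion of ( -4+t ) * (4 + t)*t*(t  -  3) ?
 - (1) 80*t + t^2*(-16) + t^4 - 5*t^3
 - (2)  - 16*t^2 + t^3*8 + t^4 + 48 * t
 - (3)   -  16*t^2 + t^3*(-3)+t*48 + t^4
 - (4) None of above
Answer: 3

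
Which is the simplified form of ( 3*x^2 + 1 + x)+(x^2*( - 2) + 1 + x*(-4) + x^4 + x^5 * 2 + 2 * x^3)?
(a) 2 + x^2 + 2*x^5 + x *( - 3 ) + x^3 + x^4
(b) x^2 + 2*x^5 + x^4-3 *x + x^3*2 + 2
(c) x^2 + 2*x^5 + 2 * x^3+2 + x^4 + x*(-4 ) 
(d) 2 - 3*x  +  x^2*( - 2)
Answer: b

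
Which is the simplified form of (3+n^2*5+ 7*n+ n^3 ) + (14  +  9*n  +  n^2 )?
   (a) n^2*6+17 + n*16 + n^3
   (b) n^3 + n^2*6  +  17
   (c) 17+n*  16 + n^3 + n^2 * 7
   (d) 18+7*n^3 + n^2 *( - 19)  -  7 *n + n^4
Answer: a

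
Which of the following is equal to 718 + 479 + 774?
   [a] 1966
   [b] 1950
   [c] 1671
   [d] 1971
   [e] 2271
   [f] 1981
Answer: d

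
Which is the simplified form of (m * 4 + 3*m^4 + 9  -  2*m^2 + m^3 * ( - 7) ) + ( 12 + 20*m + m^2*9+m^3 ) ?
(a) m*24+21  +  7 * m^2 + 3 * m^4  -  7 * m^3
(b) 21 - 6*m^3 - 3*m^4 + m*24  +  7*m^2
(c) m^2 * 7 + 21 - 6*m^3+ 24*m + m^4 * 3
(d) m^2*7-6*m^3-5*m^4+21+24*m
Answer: c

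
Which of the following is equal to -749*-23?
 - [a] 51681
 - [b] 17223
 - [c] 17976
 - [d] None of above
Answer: d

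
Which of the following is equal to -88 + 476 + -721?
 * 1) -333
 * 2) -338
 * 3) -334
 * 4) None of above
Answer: 1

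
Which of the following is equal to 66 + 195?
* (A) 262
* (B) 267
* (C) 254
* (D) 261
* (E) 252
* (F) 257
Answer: D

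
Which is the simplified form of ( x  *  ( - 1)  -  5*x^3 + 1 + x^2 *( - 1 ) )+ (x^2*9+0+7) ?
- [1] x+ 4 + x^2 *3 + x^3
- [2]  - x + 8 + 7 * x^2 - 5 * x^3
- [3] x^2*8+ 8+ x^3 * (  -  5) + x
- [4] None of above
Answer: 4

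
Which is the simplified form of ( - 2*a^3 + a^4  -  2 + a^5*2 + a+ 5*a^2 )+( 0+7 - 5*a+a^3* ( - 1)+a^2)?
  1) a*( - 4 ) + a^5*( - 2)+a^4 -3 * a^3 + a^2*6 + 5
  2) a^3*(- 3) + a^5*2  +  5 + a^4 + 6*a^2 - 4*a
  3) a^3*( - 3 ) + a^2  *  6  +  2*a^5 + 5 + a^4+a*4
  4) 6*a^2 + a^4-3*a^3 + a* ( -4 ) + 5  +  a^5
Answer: 2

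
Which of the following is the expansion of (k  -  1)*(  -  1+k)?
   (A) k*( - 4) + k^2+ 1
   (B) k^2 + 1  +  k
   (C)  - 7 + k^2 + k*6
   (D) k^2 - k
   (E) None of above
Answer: E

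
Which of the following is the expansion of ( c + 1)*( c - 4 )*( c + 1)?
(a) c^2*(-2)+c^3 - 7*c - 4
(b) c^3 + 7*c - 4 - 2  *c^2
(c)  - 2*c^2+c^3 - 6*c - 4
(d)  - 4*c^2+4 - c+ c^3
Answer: a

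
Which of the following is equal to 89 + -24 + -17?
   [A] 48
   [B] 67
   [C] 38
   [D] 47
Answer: A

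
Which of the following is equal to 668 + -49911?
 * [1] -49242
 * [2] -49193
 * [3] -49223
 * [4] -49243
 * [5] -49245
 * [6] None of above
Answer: 4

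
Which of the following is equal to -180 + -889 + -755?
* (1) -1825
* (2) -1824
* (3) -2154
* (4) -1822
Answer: 2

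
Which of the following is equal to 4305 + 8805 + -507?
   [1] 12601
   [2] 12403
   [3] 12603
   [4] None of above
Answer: 3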